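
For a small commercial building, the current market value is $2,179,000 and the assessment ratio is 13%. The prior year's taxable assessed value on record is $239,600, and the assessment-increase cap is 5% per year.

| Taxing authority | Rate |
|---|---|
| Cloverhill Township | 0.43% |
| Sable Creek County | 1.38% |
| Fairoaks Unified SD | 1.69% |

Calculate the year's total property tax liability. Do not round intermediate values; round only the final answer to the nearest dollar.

$8,805

Uncapped assessed value = $2,179,000 × 0.13 = $283,270
Cap limit = $239,600 × 1.05 = $251,580
Taxable assessed value = min($283,270, $251,580) = $251,580 (cap binds)
Cloverhill Township: $251,580 × 0.0043 = $1,081.794
Sable Creek County: $251,580 × 0.0138 = $3,471.804
Fairoaks Unified SD: $251,580 × 0.0169 = $4,251.702
Total = $8,805.3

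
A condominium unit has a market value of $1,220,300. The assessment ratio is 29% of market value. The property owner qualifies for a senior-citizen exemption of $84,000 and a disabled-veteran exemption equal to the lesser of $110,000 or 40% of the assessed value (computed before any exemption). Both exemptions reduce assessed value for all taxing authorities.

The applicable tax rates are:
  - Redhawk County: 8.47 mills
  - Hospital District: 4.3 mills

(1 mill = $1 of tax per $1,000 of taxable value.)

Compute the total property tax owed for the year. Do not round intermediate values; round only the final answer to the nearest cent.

Assessed value = $1,220,300 × 0.29 = $353,887
Disabled-veteran exemption = min($110,000, 40% × $353,887) = min($110,000, $141,554.8) = $110,000 (dollar cap binds)
Taxable value = $353,887 − $84,000 − $110,000 = $159,887
Redhawk County: $159,887 × 0.00847 = $1,354.24289
Hospital District: $159,887 × 0.0043 = $687.5141
Total = $2,041.75699

$2,041.76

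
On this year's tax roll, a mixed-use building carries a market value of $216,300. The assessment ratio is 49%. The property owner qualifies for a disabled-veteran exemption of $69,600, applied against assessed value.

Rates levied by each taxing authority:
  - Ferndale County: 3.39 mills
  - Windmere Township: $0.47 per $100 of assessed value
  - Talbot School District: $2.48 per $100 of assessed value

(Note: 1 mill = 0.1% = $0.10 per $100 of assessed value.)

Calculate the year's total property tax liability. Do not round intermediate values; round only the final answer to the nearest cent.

$1,196.77

Assessed value = $216,300 × 0.49 = $105,987
Taxable value = $105,987 − $69,600 = $36,387
Ferndale County: $36,387 × 0.00339 = $123.35193
Windmere Township: $36,387 × 0.0047 = $171.0189
Talbot School District: $36,387 × 0.0248 = $902.3976
Total = $1,196.76843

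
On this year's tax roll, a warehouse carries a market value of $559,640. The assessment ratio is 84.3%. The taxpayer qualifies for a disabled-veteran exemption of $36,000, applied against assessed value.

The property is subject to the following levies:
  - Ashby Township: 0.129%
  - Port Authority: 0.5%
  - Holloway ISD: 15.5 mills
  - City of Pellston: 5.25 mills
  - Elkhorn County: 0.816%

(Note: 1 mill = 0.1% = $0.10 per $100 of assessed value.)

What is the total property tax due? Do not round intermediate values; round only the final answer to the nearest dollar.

Assessed value = $559,640 × 0.843 = $471,776.52
Taxable value = $471,776.52 − $36,000 = $435,776.52
Ashby Township: $435,776.52 × 0.00129 = $562.1517108
Port Authority: $435,776.52 × 0.005 = $2,178.8826
Holloway ISD: $435,776.52 × 0.0155 = $6,754.53606
City of Pellston: $435,776.52 × 0.00525 = $2,287.82673
Elkhorn County: $435,776.52 × 0.00816 = $3,555.9364032
Total = $15,339.333504

$15,339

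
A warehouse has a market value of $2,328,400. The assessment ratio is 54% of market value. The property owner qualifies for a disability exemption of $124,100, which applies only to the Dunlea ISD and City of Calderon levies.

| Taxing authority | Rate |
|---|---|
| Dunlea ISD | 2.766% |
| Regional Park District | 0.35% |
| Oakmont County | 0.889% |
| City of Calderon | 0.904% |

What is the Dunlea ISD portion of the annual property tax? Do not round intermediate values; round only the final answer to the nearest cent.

Assessed value = $2,328,400 × 0.54 = $1,257,336
Dunlea ISD taxable value = $1,257,336 − $124,100 = $1,133,236
Dunlea ISD levy = $1,133,236 × 0.02766 = $31,345.30776

$31,345.31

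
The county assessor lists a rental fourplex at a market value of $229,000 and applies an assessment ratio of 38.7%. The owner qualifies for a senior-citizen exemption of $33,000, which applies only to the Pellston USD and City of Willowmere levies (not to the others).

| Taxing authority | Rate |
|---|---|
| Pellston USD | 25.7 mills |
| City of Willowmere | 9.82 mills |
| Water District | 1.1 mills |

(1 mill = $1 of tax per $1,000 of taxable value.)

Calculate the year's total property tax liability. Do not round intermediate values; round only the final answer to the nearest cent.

Assessed value = $229,000 × 0.387 = $88,623
Pellston USD: ($88,623 − $33,000) × 0.0257 = $55,623 × 0.0257 = $1,429.5111
City of Willowmere: ($88,623 − $33,000) × 0.00982 = $55,623 × 0.00982 = $546.21786
Water District: $88,623 × 0.0011 = $97.4853
Total = $2,073.21426

$2,073.21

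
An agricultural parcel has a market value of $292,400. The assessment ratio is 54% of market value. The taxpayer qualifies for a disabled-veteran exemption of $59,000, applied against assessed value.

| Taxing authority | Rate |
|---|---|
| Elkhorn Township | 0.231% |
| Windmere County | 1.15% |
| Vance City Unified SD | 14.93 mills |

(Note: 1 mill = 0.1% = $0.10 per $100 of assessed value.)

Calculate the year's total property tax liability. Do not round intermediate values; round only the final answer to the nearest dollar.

$2,842

Assessed value = $292,400 × 0.54 = $157,896
Taxable value = $157,896 − $59,000 = $98,896
Elkhorn Township: $98,896 × 0.00231 = $228.44976
Windmere County: $98,896 × 0.0115 = $1,137.304
Vance City Unified SD: $98,896 × 0.01493 = $1,476.51728
Total = $2,842.27104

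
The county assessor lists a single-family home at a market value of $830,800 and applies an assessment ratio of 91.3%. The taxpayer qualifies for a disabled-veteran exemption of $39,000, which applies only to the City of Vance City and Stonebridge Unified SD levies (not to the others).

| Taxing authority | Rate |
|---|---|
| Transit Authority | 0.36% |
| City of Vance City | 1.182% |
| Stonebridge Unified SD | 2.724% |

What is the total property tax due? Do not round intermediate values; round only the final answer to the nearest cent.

$30,835.14

Assessed value = $830,800 × 0.913 = $758,520.4
Transit Authority: $758,520.4 × 0.0036 = $2,730.67344
City of Vance City: ($758,520.4 − $39,000) × 0.01182 = $719,520.4 × 0.01182 = $8,504.731128
Stonebridge Unified SD: ($758,520.4 − $39,000) × 0.02724 = $719,520.4 × 0.02724 = $19,599.735696
Total = $30,835.140264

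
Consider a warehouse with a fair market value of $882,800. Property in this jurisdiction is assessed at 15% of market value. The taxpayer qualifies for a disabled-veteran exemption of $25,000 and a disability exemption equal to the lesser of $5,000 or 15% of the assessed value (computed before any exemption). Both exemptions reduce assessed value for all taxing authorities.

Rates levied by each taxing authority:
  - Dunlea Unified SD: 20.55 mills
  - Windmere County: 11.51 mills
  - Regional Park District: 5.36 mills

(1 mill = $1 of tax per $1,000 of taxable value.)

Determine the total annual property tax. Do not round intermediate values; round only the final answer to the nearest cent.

$3,832.56

Assessed value = $882,800 × 0.15 = $132,420
Disability exemption = min($5,000, 15% × $132,420) = min($5,000, $19,863) = $5,000 (dollar cap binds)
Taxable value = $132,420 − $25,000 − $5,000 = $102,420
Dunlea Unified SD: $102,420 × 0.02055 = $2,104.731
Windmere County: $102,420 × 0.01151 = $1,178.8542
Regional Park District: $102,420 × 0.00536 = $548.9712
Total = $3,832.5564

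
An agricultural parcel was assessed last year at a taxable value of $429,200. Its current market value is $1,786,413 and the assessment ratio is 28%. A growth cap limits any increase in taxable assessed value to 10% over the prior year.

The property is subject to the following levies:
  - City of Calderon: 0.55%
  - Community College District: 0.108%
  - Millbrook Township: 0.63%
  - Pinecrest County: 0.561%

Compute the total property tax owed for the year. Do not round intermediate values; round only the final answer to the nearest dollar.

Uncapped assessed value = $1,786,413 × 0.28 = $500,195.64
Cap limit = $429,200 × 1.1 = $472,120
Taxable assessed value = min($500,195.64, $472,120) = $472,120 (cap binds)
City of Calderon: $472,120 × 0.0055 = $2,596.66
Community College District: $472,120 × 0.00108 = $509.8896
Millbrook Township: $472,120 × 0.0063 = $2,974.356
Pinecrest County: $472,120 × 0.00561 = $2,648.5932
Total = $8,729.4988

$8,729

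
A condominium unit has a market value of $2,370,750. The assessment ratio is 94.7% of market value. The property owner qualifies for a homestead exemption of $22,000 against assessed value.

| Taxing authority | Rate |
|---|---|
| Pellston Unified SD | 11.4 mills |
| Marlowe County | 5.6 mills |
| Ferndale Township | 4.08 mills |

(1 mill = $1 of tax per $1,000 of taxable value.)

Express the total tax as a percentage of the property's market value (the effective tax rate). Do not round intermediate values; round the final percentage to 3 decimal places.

1.977%

Assessed value = $2,370,750 × 0.947 = $2,245,100.25
Taxable value = $2,245,100.25 − $22,000 = $2,223,100.25
Pellston Unified SD: $2,223,100.25 × 0.0114 = $25,343.34285
Marlowe County: $2,223,100.25 × 0.0056 = $12,449.3614
Ferndale Township: $2,223,100.25 × 0.00408 = $9,070.24902
Total tax = $46,862.95327
Effective rate = $46,862.95327 ÷ $2,370,750 = 1.977% of market value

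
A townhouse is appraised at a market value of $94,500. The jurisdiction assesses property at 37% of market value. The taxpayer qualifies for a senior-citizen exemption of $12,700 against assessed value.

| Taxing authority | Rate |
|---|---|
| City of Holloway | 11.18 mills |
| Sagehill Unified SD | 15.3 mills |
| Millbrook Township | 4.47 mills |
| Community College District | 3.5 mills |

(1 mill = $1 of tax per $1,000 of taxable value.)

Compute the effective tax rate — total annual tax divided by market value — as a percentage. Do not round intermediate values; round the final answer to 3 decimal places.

Assessed value = $94,500 × 0.37 = $34,965
Taxable value = $34,965 − $12,700 = $22,265
City of Holloway: $22,265 × 0.01118 = $248.9227
Sagehill Unified SD: $22,265 × 0.0153 = $340.6545
Millbrook Township: $22,265 × 0.00447 = $99.52455
Community College District: $22,265 × 0.0035 = $77.9275
Total tax = $767.02925
Effective rate = $767.02925 ÷ $94,500 = 0.812% of market value

0.812%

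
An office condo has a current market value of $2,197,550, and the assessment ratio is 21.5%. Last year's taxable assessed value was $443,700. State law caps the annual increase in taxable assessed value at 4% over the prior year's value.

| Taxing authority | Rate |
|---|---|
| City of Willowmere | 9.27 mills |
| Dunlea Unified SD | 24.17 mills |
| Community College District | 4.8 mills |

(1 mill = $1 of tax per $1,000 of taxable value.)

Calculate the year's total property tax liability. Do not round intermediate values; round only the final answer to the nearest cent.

$17,645.77

Uncapped assessed value = $2,197,550 × 0.215 = $472,473.25
Cap limit = $443,700 × 1.04 = $461,448
Taxable assessed value = min($472,473.25, $461,448) = $461,448 (cap binds)
City of Willowmere: $461,448 × 0.00927 = $4,277.62296
Dunlea Unified SD: $461,448 × 0.02417 = $11,153.19816
Community College District: $461,448 × 0.0048 = $2,214.9504
Total = $17,645.77152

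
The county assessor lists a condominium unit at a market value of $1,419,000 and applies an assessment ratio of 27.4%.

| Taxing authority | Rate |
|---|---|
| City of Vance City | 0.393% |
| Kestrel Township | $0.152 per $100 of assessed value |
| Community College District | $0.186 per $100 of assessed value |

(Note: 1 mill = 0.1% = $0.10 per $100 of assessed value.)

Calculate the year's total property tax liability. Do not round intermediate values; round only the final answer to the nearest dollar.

$2,842

Assessed value = $1,419,000 × 0.274 = $388,806
City of Vance City: $388,806 × 0.00393 = $1,528.00758
Kestrel Township: $388,806 × 0.00152 = $590.98512
Community College District: $388,806 × 0.00186 = $723.17916
Total = $2,842.17186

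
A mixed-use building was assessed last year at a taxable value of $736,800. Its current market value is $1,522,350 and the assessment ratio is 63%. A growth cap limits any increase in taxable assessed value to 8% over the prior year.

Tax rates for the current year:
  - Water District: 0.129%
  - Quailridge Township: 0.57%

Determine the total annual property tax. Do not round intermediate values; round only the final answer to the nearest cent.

Uncapped assessed value = $1,522,350 × 0.63 = $959,080.5
Cap limit = $736,800 × 1.08 = $795,744
Taxable assessed value = min($959,080.5, $795,744) = $795,744 (cap binds)
Water District: $795,744 × 0.00129 = $1,026.50976
Quailridge Township: $795,744 × 0.0057 = $4,535.7408
Total = $5,562.25056

$5,562.25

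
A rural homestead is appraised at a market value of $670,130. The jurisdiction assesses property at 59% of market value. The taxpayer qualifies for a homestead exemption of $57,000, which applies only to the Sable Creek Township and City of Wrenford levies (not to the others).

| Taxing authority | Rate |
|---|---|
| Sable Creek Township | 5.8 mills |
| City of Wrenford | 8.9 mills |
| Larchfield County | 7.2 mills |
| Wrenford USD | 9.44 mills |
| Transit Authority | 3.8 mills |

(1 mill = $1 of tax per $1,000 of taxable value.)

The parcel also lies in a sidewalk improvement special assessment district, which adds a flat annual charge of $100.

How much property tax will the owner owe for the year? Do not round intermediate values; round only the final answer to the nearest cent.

Assessed value = $670,130 × 0.59 = $395,376.7
Sable Creek Township: ($395,376.7 − $57,000) × 0.0058 = $338,376.7 × 0.0058 = $1,962.58486
City of Wrenford: ($395,376.7 − $57,000) × 0.0089 = $338,376.7 × 0.0089 = $3,011.55263
Larchfield County: $395,376.7 × 0.0072 = $2,846.71224
Wrenford USD: $395,376.7 × 0.00944 = $3,732.356048
Transit Authority: $395,376.7 × 0.0038 = $1,502.43146
Levies subtotal = $13,055.637238
Total = $13,055.637238 + $100 = $13,155.637238

$13,155.64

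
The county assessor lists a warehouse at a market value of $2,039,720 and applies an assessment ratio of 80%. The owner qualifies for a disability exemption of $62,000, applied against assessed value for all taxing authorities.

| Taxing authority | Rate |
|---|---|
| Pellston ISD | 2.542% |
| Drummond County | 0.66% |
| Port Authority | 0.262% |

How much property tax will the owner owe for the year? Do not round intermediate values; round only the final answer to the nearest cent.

$54,377.04

Assessed value = $2,039,720 × 0.8 = $1,631,776
Taxable value = $1,631,776 − $62,000 = $1,569,776
Pellston ISD: $1,569,776 × 0.02542 = $39,903.70592
Drummond County: $1,569,776 × 0.0066 = $10,360.5216
Port Authority: $1,569,776 × 0.00262 = $4,112.81312
Total = $39,903.70592 + $10,360.5216 + $4,112.81312 = $54,377.04064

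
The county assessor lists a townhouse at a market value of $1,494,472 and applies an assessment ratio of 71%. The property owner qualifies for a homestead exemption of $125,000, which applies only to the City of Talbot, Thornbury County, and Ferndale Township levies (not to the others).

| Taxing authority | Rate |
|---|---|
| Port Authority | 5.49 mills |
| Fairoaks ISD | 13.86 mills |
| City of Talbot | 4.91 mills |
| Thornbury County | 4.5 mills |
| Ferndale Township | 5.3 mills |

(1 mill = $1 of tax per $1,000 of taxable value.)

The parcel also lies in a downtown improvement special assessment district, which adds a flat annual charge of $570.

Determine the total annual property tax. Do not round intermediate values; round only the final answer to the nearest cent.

Assessed value = $1,494,472 × 0.71 = $1,061,075.12
Port Authority: $1,061,075.12 × 0.00549 = $5,825.3024088
Fairoaks ISD: $1,061,075.12 × 0.01386 = $14,706.5011632
City of Talbot: ($1,061,075.12 − $125,000) × 0.00491 = $936,075.12 × 0.00491 = $4,596.1288392
Thornbury County: ($1,061,075.12 − $125,000) × 0.0045 = $936,075.12 × 0.0045 = $4,212.33804
Ferndale Township: ($1,061,075.12 − $125,000) × 0.0053 = $936,075.12 × 0.0053 = $4,961.198136
Levies subtotal = $34,301.4685872
Total = $34,301.4685872 + $570 = $34,871.4685872

$34,871.47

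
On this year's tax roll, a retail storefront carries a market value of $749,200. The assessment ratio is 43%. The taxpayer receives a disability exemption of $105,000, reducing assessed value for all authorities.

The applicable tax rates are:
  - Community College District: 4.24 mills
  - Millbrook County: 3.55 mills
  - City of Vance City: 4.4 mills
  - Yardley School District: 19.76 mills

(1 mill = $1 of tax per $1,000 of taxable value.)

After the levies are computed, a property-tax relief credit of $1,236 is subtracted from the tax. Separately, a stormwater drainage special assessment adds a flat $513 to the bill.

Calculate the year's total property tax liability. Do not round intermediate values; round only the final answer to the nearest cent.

Assessed value = $749,200 × 0.43 = $322,156
Taxable value = $322,156 − $105,000 = $217,156
Community College District: $217,156 × 0.00424 = $920.74144
Millbrook County: $217,156 × 0.00355 = $770.9038
City of Vance City: $217,156 × 0.0044 = $955.4864
Yardley School District: $217,156 × 0.01976 = $4,291.00256
Levies subtotal = $6,938.1342
After credit = $6,938.1342 − $1,236 = $5,702.1342
Total = $5,702.1342 + $513 = $6,215.1342

$6,215.13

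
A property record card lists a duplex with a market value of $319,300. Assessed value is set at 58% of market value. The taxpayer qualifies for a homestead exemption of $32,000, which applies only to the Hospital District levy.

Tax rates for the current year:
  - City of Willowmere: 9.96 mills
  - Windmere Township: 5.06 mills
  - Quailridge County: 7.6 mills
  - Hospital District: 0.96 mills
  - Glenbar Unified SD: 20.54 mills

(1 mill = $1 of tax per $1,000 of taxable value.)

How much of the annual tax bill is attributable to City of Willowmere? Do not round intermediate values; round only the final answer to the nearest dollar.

$1,845

Assessed value = $319,300 × 0.58 = $185,194
City of Willowmere taxable value = $185,194 (exemption does not apply)
City of Willowmere levy = $185,194 × 0.00996 = $1,844.53224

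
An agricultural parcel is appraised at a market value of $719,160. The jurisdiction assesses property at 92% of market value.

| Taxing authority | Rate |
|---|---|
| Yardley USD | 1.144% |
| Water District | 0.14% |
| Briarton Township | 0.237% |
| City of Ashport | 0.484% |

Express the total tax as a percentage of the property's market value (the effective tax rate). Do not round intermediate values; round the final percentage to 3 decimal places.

Assessed value = $719,160 × 0.92 = $661,627.2
Yardley USD: $661,627.2 × 0.01144 = $7,569.015168
Water District: $661,627.2 × 0.0014 = $926.27808
Briarton Township: $661,627.2 × 0.00237 = $1,568.056464
City of Ashport: $661,627.2 × 0.00484 = $3,202.275648
Total tax = $13,265.62536
Effective rate = $13,265.62536 ÷ $719,160 = 1.845% of market value

1.845%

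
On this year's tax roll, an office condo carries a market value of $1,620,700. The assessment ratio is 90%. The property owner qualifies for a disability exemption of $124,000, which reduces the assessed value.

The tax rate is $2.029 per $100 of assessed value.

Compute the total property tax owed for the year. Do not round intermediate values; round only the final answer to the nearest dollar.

Assessed value = $1,620,700 × 0.9 = $1,458,630
Taxable value = $1,458,630 − $124,000 = $1,334,630
Tax = $1,334,630 × 0.02029 = $27,079.6427

$27,080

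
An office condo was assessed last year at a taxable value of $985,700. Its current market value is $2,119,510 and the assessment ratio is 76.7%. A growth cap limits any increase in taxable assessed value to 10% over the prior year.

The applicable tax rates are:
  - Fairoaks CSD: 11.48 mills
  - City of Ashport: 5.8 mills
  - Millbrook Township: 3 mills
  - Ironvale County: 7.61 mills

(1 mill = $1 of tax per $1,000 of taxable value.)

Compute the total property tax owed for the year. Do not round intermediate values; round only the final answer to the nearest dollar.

$30,240

Uncapped assessed value = $2,119,510 × 0.767 = $1,625,664.17
Cap limit = $985,700 × 1.1 = $1,084,270
Taxable assessed value = min($1,625,664.17, $1,084,270) = $1,084,270 (cap binds)
Fairoaks CSD: $1,084,270 × 0.01148 = $12,447.4196
City of Ashport: $1,084,270 × 0.0058 = $6,288.766
Millbrook Township: $1,084,270 × 0.003 = $3,252.81
Ironvale County: $1,084,270 × 0.00761 = $8,251.2947
Total = $30,240.2903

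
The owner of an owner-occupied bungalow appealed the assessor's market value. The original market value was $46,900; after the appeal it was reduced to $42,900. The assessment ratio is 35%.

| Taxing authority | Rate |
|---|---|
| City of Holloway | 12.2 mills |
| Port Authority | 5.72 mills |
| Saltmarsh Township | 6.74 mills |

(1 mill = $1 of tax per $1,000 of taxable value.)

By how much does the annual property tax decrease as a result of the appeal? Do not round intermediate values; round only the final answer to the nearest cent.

Old assessed value = $46,900 × 0.35 = $16,415
New assessed value = $42,900 × 0.35 = $15,015
Combined rate = 0.0122 + 0.00572 + 0.00674 = 0.02466
Old tax = $16,415 × 0.02466 = $404.7939
New tax = $15,015 × 0.02466 = $370.2699
Reduction = $404.7939 − $370.2699 = $34.524

$34.52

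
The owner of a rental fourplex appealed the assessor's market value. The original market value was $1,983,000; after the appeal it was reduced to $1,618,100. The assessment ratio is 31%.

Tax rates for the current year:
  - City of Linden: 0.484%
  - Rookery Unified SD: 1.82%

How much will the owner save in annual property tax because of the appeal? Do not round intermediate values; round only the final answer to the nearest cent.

Old assessed value = $1,983,000 × 0.31 = $614,730
New assessed value = $1,618,100 × 0.31 = $501,611
Combined rate = 0.00484 + 0.0182 = 0.02304
Old tax = $614,730 × 0.02304 = $14,163.3792
New tax = $501,611 × 0.02304 = $11,557.11744
Reduction = $14,163.3792 − $11,557.11744 = $2,606.26176

$2,606.26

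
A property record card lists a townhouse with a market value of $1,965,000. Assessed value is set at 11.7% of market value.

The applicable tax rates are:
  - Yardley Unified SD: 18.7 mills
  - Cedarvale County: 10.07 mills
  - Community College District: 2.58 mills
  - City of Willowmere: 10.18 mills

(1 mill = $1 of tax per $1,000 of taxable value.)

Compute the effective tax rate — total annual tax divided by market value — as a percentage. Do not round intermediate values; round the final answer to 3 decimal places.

0.486%

Assessed value = $1,965,000 × 0.117 = $229,905
Yardley Unified SD: $229,905 × 0.0187 = $4,299.2235
Cedarvale County: $229,905 × 0.01007 = $2,315.14335
Community College District: $229,905 × 0.00258 = $593.1549
City of Willowmere: $229,905 × 0.01018 = $2,340.4329
Total tax = $9,547.95465
Effective rate = $9,547.95465 ÷ $1,965,000 = 0.486% of market value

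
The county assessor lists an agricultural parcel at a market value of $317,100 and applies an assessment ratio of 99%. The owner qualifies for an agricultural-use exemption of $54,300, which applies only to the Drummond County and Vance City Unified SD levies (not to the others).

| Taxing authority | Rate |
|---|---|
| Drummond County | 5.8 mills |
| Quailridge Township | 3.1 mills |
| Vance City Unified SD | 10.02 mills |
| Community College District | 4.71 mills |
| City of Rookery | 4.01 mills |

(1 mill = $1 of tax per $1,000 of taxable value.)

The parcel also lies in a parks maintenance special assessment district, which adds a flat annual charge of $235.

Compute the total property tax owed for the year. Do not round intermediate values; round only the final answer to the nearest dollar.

Assessed value = $317,100 × 0.99 = $313,929
Drummond County: ($313,929 − $54,300) × 0.0058 = $259,629 × 0.0058 = $1,505.8482
Quailridge Township: $313,929 × 0.0031 = $973.1799
Vance City Unified SD: ($313,929 − $54,300) × 0.01002 = $259,629 × 0.01002 = $2,601.48258
Community College District: $313,929 × 0.00471 = $1,478.60559
City of Rookery: $313,929 × 0.00401 = $1,258.85529
Levies subtotal = $7,817.97156
Total = $7,817.97156 + $235 = $8,052.97156

$8,053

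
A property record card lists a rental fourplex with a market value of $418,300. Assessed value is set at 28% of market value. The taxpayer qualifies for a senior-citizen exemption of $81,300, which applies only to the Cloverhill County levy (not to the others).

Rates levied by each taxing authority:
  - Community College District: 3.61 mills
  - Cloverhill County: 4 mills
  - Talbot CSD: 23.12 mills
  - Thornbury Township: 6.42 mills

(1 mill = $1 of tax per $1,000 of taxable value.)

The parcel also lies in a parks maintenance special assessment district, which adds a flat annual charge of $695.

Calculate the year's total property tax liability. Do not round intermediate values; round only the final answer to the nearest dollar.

$4,721

Assessed value = $418,300 × 0.28 = $117,124
Community College District: $117,124 × 0.00361 = $422.81764
Cloverhill County: ($117,124 − $81,300) × 0.004 = $35,824 × 0.004 = $143.296
Talbot CSD: $117,124 × 0.02312 = $2,707.90688
Thornbury Township: $117,124 × 0.00642 = $751.93608
Levies subtotal = $4,025.9566
Total = $4,025.9566 + $695 = $4,720.9566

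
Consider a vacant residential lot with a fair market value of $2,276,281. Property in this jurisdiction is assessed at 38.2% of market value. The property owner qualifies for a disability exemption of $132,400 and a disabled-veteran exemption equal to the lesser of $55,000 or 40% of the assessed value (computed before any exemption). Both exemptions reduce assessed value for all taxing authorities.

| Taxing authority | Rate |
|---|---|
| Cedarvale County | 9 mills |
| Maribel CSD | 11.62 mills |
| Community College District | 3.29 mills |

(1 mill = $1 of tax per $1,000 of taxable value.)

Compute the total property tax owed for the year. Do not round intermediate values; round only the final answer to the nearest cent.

Assessed value = $2,276,281 × 0.382 = $869,539.342
Disabled-veteran exemption = min($55,000, 40% × $869,539.342) = min($55,000, $347,815.7368) = $55,000 (dollar cap binds)
Taxable value = $869,539.342 − $132,400 − $55,000 = $682,139.342
Cedarvale County: $682,139.342 × 0.009 = $6,139.254078
Maribel CSD: $682,139.342 × 0.01162 = $7,926.45915404
Community College District: $682,139.342 × 0.00329 = $2,244.23843518
Total = $16,309.95166722

$16,309.95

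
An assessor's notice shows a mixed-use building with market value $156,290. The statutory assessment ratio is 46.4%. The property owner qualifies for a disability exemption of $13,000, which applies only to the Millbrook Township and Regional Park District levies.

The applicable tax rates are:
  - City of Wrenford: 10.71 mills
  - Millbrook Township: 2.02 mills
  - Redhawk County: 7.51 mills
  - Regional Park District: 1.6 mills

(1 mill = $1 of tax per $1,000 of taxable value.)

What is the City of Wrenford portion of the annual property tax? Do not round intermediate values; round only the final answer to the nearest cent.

Assessed value = $156,290 × 0.464 = $72,518.56
City of Wrenford taxable value = $72,518.56 (exemption does not apply)
City of Wrenford levy = $72,518.56 × 0.01071 = $776.6737776

$776.67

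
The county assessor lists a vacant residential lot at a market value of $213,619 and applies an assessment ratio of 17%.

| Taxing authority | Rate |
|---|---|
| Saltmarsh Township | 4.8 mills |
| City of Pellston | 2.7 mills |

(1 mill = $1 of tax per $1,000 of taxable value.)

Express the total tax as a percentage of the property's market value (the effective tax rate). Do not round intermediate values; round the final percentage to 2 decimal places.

0.13%

Assessed value = $213,619 × 0.17 = $36,315.23
Saltmarsh Township: $36,315.23 × 0.0048 = $174.313104
City of Pellston: $36,315.23 × 0.0027 = $98.051121
Total tax = $272.364225
Effective rate = $272.364225 ÷ $213,619 = 0.13% of market value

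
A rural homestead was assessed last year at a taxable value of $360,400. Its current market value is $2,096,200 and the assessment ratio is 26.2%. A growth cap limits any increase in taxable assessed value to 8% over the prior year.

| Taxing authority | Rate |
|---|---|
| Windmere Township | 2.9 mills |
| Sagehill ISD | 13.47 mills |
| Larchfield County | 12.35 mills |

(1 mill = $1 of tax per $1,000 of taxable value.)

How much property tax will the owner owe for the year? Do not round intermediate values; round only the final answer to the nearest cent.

$11,178.74

Uncapped assessed value = $2,096,200 × 0.262 = $549,204.4
Cap limit = $360,400 × 1.08 = $389,232
Taxable assessed value = min($549,204.4, $389,232) = $389,232 (cap binds)
Windmere Township: $389,232 × 0.0029 = $1,128.7728
Sagehill ISD: $389,232 × 0.01347 = $5,242.95504
Larchfield County: $389,232 × 0.01235 = $4,807.0152
Total = $11,178.74304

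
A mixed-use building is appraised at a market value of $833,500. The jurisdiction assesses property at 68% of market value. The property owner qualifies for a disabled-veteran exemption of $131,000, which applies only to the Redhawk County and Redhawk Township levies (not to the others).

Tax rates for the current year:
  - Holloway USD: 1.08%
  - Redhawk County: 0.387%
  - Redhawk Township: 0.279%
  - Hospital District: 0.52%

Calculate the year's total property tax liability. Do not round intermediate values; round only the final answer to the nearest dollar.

$11,971

Assessed value = $833,500 × 0.68 = $566,780
Holloway USD: $566,780 × 0.0108 = $6,121.224
Redhawk County: ($566,780 − $131,000) × 0.00387 = $435,780 × 0.00387 = $1,686.4686
Redhawk Township: ($566,780 − $131,000) × 0.00279 = $435,780 × 0.00279 = $1,215.8262
Hospital District: $566,780 × 0.0052 = $2,947.256
Total = $11,970.7748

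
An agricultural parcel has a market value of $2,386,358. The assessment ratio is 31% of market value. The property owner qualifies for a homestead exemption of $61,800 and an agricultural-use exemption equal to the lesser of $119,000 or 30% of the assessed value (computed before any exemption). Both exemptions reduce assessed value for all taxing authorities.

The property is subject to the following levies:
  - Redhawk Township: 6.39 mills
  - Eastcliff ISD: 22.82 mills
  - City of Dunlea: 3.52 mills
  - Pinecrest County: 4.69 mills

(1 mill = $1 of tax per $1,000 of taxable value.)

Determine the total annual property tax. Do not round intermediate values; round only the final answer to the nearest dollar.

Assessed value = $2,386,358 × 0.31 = $739,770.98
Agricultural-use exemption = min($119,000, 30% × $739,770.98) = min($119,000, $221,931.294) = $119,000 (dollar cap binds)
Taxable value = $739,770.98 − $61,800 − $119,000 = $558,970.98
Redhawk Township: $558,970.98 × 0.00639 = $3,571.8245622
Eastcliff ISD: $558,970.98 × 0.02282 = $12,755.7177636
City of Dunlea: $558,970.98 × 0.00352 = $1,967.5778496
Pinecrest County: $558,970.98 × 0.00469 = $2,621.5738962
Total = $20,916.6940716

$20,917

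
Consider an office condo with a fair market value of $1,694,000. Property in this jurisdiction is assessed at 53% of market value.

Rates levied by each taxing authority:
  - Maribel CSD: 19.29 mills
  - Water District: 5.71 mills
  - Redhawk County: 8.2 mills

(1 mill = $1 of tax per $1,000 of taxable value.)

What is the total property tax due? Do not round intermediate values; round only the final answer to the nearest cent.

Assessed value = $1,694,000 × 0.53 = $897,820
Maribel CSD: $897,820 × 0.01929 = $17,318.9478
Water District: $897,820 × 0.00571 = $5,126.5522
Redhawk County: $897,820 × 0.0082 = $7,362.124
Total = $17,318.9478 + $5,126.5522 + $7,362.124 = $29,807.624

$29,807.62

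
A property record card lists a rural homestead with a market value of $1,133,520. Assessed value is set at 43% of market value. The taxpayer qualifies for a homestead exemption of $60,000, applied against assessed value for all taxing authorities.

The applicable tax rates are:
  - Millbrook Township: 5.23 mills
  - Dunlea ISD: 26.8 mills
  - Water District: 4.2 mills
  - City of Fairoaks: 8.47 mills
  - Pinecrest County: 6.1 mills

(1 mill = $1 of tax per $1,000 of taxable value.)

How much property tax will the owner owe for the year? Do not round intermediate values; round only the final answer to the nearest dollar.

$21,713

Assessed value = $1,133,520 × 0.43 = $487,413.6
Taxable value = $487,413.6 − $60,000 = $427,413.6
Millbrook Township: $427,413.6 × 0.00523 = $2,235.373128
Dunlea ISD: $427,413.6 × 0.0268 = $11,454.68448
Water District: $427,413.6 × 0.0042 = $1,795.13712
City of Fairoaks: $427,413.6 × 0.00847 = $3,620.193192
Pinecrest County: $427,413.6 × 0.0061 = $2,607.22296
Total = $2,235.373128 + $11,454.68448 + $1,795.13712 + $3,620.193192 + $2,607.22296 = $21,712.61088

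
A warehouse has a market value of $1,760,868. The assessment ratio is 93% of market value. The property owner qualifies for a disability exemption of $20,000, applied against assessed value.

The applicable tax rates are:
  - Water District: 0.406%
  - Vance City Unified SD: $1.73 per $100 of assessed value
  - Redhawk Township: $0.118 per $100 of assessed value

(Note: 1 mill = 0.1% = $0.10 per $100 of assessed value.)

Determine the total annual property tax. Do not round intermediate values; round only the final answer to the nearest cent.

Assessed value = $1,760,868 × 0.93 = $1,637,607.24
Taxable value = $1,637,607.24 − $20,000 = $1,617,607.24
Water District: $1,617,607.24 × 0.00406 = $6,567.4853944
Vance City Unified SD: $1,617,607.24 × 0.0173 = $27,984.605252
Redhawk Township: $1,617,607.24 × 0.00118 = $1,908.7765432
Total = $36,460.8671896

$36,460.87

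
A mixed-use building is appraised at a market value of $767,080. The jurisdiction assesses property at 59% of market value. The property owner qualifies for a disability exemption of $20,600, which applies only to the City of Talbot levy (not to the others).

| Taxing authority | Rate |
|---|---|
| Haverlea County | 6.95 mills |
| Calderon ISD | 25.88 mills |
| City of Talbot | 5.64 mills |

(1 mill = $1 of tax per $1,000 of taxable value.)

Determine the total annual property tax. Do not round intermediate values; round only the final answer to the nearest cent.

$17,294.46

Assessed value = $767,080 × 0.59 = $452,577.2
Haverlea County: $452,577.2 × 0.00695 = $3,145.41154
Calderon ISD: $452,577.2 × 0.02588 = $11,712.697936
City of Talbot: ($452,577.2 − $20,600) × 0.00564 = $431,977.2 × 0.00564 = $2,436.351408
Total = $17,294.460884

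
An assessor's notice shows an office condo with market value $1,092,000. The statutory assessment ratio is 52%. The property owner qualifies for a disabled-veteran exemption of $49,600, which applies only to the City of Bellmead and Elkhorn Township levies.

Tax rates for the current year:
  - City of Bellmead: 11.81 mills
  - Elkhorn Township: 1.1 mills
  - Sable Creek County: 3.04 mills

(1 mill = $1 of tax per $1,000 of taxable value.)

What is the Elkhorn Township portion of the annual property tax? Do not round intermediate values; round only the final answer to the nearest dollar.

Assessed value = $1,092,000 × 0.52 = $567,840
Elkhorn Township taxable value = $567,840 − $49,600 = $518,240
Elkhorn Township levy = $518,240 × 0.0011 = $570.064

$570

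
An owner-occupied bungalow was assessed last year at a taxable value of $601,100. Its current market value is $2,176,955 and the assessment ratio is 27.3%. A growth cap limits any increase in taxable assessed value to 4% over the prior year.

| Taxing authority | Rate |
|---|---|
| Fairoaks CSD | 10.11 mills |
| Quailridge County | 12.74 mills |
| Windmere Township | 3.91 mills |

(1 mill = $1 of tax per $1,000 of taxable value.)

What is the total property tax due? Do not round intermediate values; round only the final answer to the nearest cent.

Uncapped assessed value = $2,176,955 × 0.273 = $594,308.715
Cap limit = $601,100 × 1.04 = $625,144
Taxable assessed value = min($594,308.715, $625,144) = $594,308.715 (cap does not bind)
Fairoaks CSD: $594,308.715 × 0.01011 = $6,008.46110865
Quailridge County: $594,308.715 × 0.01274 = $7,571.4930291
Windmere Township: $594,308.715 × 0.00391 = $2,323.74707565
Total = $15,903.7012134

$15,903.70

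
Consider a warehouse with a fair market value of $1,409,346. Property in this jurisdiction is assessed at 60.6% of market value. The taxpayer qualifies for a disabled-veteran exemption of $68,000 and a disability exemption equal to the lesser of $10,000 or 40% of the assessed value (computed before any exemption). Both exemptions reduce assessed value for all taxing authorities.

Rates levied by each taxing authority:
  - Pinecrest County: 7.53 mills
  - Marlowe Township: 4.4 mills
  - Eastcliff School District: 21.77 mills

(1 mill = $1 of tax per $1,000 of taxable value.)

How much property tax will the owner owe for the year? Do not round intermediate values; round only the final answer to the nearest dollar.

Assessed value = $1,409,346 × 0.606 = $854,063.676
Disability exemption = min($10,000, 40% × $854,063.676) = min($10,000, $341,625.4704) = $10,000 (dollar cap binds)
Taxable value = $854,063.676 − $68,000 − $10,000 = $776,063.676
Pinecrest County: $776,063.676 × 0.00753 = $5,843.75948028
Marlowe Township: $776,063.676 × 0.0044 = $3,414.6801744
Eastcliff School District: $776,063.676 × 0.02177 = $16,894.90622652
Total = $26,153.3458812

$26,153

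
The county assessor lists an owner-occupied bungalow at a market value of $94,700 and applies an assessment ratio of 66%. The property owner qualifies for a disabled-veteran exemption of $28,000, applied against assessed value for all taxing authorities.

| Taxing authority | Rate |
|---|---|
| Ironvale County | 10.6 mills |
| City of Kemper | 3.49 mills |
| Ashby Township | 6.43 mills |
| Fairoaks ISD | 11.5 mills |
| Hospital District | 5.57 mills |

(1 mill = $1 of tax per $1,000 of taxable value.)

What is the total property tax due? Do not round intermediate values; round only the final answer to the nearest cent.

$1,296.93

Assessed value = $94,700 × 0.66 = $62,502
Taxable value = $62,502 − $28,000 = $34,502
Ironvale County: $34,502 × 0.0106 = $365.7212
City of Kemper: $34,502 × 0.00349 = $120.41198
Ashby Township: $34,502 × 0.00643 = $221.84786
Fairoaks ISD: $34,502 × 0.0115 = $396.773
Hospital District: $34,502 × 0.00557 = $192.17614
Total = $365.7212 + $120.41198 + $221.84786 + $396.773 + $192.17614 = $1,296.93018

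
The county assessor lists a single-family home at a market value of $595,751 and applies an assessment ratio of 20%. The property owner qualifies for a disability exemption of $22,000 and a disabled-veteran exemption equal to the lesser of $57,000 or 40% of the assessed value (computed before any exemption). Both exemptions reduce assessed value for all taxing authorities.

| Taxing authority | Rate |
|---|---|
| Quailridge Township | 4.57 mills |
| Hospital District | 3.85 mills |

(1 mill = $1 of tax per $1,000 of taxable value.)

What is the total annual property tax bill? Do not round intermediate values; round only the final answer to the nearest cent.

$416.71

Assessed value = $595,751 × 0.2 = $119,150.2
Disabled-veteran exemption = min($57,000, 40% × $119,150.2) = min($57,000, $47,660.08) = $47,660.08 (percentage binds)
Taxable value = $119,150.2 − $22,000 − $47,660.08 = $49,490.12
Quailridge Township: $49,490.12 × 0.00457 = $226.1698484
Hospital District: $49,490.12 × 0.00385 = $190.536962
Total = $416.7068104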